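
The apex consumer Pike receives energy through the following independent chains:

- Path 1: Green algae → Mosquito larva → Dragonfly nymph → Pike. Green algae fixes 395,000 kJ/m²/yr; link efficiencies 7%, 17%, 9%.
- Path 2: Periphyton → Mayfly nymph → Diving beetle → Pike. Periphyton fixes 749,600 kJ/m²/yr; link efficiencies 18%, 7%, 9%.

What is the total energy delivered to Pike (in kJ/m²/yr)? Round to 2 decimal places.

1273.09 kJ/m²/yr

Path 1: 395000 × 0.07 × 0.17 × 0.09 = 423.045 kJ/m²/yr
Path 2: 749600 × 0.18 × 0.07 × 0.09 = 850.0464 kJ/m²/yr
Total at Pike: 423.045 + 850.0464 = 1273.0914 kJ/m²/yr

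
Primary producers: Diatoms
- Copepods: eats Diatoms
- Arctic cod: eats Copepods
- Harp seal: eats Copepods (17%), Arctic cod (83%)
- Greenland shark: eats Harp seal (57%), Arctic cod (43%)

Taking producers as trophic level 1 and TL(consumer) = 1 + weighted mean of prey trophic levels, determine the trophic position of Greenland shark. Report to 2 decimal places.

Copepods: 1 + 1 = 2
Arctic cod: 1 + 2 = 3
Harp seal: 1 + (0.17×2 + 0.83×3) = 3.83
Greenland shark: 1 + (0.57×3.83 + 0.43×3) = 4.4731

4.47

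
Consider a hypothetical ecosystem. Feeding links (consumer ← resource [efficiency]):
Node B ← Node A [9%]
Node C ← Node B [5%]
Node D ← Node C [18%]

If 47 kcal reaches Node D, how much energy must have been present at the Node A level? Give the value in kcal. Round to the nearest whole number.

Cumulative transfer efficiency: 0.09 × 0.05 × 0.18 = 0.00081
Node A energy = 47 / 0.00081 = 58025 kcal

58025 kcal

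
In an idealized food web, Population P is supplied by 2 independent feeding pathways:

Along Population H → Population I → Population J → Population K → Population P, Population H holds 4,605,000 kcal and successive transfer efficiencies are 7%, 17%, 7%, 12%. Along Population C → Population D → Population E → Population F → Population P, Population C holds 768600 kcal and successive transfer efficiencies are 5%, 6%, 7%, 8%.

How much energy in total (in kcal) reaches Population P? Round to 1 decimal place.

Via Population H: 4605000 × 0.07 × 0.17 × 0.07 × 0.12 = 460.3158 kcal
Via Population C: 768600 × 0.05 × 0.06 × 0.07 × 0.08 = 12.91248 kcal
Total at Population P: 460.3158 + 12.91248 = 473.22828 kcal

473.2 kcal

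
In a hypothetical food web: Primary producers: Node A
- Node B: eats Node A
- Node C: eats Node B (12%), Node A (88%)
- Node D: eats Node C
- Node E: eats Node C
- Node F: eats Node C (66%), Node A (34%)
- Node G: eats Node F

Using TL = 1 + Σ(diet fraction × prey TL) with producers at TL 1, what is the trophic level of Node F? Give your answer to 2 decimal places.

Node B: 1 + 1 = 2
Node C: 1 + (0.12×2 + 0.88×1) = 2.12
Node D: 1 + 2.12 = 3.12
Node E: 1 + 2.12 = 3.12
Node F: 1 + (0.66×2.12 + 0.34×1) = 2.7392
Node G: 1 + 2.7392 = 3.7392

2.74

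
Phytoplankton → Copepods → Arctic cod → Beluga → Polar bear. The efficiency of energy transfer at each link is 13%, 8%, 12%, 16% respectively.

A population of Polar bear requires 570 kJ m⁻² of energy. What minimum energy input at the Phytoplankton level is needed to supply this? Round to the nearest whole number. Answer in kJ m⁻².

2854567 kJ m⁻²

Cumulative transfer efficiency: 0.13 × 0.08 × 0.12 × 0.16 = 0.00019968
Phytoplankton energy = 570 / 0.00019968 = 2854567 kJ m⁻²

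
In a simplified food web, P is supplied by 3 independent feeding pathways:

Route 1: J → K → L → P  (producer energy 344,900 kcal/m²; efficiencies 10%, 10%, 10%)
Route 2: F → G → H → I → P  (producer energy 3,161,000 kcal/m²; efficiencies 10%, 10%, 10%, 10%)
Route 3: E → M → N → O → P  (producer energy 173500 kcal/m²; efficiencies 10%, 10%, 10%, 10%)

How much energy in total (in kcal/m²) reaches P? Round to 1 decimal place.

678.4 kcal/m²

Route 1: 344900 × 0.1 × 0.1 × 0.1 = 344.9 kcal/m²
Route 2: 3161000 × 0.1 × 0.1 × 0.1 × 0.1 = 316.1 kcal/m²
Route 3: 173500 × 0.1 × 0.1 × 0.1 × 0.1 = 17.35 kcal/m²
Total at P: 344.9 + 316.1 + 17.35 = 678.35 kcal/m²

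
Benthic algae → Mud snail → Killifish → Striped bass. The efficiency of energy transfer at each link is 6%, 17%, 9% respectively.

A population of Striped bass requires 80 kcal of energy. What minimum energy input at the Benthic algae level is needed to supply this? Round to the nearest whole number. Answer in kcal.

Cumulative transfer efficiency: 0.06 × 0.17 × 0.09 = 0.000918
Benthic algae energy = 80 / 0.000918 = 87146 kcal

87146 kcal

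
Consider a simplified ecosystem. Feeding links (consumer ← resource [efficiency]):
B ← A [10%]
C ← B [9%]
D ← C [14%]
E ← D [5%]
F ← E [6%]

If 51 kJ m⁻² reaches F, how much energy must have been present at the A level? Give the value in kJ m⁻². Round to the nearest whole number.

13492063 kJ m⁻²

Cumulative transfer efficiency: 0.1 × 0.09 × 0.14 × 0.05 × 0.06 = 0.00000378
A energy = 51 / 0.00000378 = 13492063 kJ m⁻²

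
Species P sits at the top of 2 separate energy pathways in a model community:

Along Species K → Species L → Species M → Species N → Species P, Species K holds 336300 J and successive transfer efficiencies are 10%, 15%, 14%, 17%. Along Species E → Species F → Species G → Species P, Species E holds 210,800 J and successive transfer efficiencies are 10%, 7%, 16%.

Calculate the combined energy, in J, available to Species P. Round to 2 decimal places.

356.16 J

Via Species K: 336300 × 0.1 × 0.15 × 0.14 × 0.17 = 120.0591 J
Via Species E: 210800 × 0.1 × 0.07 × 0.16 = 236.096 J
Total at Species P: 120.0591 + 236.096 = 356.1551 J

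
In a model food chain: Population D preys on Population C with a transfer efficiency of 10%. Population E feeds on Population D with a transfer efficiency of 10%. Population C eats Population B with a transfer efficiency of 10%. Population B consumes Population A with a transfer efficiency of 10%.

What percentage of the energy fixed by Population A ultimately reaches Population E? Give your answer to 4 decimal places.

Product of link efficiencies: 0.1 × 0.1 × 0.1 × 0.1 = 0.0001
As a percentage: 0.0001 × 100 = 0.0100%

0.0100%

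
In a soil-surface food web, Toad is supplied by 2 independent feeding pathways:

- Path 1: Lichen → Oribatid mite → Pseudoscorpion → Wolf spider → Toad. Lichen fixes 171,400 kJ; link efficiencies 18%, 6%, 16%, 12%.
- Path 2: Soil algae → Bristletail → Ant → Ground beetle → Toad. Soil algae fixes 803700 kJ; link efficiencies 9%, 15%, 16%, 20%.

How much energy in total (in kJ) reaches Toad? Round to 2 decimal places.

382.74 kJ

Path 1: 171400 × 0.18 × 0.06 × 0.16 × 0.12 = 35.541504 kJ
Path 2: 803700 × 0.09 × 0.15 × 0.16 × 0.2 = 347.1984 kJ
Total at Toad: 35.541504 + 347.1984 = 382.739904 kJ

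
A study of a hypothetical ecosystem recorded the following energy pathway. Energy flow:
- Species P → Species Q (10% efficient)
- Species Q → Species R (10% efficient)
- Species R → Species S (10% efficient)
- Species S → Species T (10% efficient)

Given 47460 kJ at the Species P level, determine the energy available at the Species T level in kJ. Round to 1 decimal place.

4.7 kJ

Species Q: 47460 × 0.1 = 4746 kJ
Species R: 4746 × 0.1 = 474.6 kJ
Species S: 474.6 × 0.1 = 47.46 kJ
Species T: 47.46 × 0.1 = 4.746 kJ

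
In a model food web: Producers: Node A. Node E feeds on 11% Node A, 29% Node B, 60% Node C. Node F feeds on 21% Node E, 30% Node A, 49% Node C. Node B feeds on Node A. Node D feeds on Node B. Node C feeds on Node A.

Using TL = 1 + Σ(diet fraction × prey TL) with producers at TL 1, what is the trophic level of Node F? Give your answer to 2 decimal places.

2.89

Node B: 1 + 1 = 2
Node C: 1 + 1 = 2
Node D: 1 + 2 = 3
Node E: 1 + (0.11×1 + 0.29×2 + 0.6×2) = 2.89
Node F: 1 + (0.21×2.89 + 0.3×1 + 0.49×2) = 2.8869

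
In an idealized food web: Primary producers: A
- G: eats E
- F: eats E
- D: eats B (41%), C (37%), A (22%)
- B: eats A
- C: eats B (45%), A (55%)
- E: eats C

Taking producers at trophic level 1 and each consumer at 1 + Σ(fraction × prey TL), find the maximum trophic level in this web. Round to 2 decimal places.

B: 1 + 1 = 2
C: 1 + (0.45×2 + 0.55×1) = 2.45
D: 1 + (0.41×2 + 0.37×2.45 + 0.22×1) = 2.9465
E: 1 + 2.45 = 3.45
F: 1 + 3.45 = 4.45
G: 1 + 3.45 = 4.45

4.45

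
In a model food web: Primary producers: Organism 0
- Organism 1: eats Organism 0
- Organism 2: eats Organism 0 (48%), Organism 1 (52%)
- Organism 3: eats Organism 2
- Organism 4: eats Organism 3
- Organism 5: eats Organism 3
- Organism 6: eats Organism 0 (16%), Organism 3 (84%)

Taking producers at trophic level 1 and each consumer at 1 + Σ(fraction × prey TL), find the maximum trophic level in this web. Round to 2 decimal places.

4.52

Organism 1: 1 + 1 = 2
Organism 2: 1 + (0.48×1 + 0.52×2) = 2.52
Organism 3: 1 + 2.52 = 3.52
Organism 4: 1 + 3.52 = 4.52
Organism 5: 1 + 3.52 = 4.52
Organism 6: 1 + (0.16×1 + 0.84×3.52) = 4.1168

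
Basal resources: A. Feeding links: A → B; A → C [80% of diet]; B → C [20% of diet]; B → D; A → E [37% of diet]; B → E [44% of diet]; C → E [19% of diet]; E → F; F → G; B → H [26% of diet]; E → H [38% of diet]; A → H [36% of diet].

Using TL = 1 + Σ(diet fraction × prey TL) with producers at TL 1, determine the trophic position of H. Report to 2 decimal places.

2.89

B: 1 + 1 = 2
C: 1 + (0.8×1 + 0.2×2) = 2.2
D: 1 + 2 = 3
E: 1 + (0.37×1 + 0.44×2 + 0.19×2.2) = 2.668
F: 1 + 2.668 = 3.668
G: 1 + 3.668 = 4.668
H: 1 + (0.26×2 + 0.38×2.668 + 0.36×1) = 2.89384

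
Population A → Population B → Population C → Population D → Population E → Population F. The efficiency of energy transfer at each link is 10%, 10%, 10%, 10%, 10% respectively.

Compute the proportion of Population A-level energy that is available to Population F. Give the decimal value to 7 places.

0.0000100

Product of link efficiencies: 0.1 × 0.1 × 0.1 × 0.1 × 0.1 = 0.00001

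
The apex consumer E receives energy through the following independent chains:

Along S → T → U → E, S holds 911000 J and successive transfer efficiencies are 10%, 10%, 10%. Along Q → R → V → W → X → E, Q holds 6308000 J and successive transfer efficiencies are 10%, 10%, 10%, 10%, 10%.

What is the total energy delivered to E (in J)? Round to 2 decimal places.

Via S: 911000 × 0.1 × 0.1 × 0.1 = 911 J
Via Q: 6308000 × 0.1 × 0.1 × 0.1 × 0.1 × 0.1 = 63.08 J
Total at E: 911 + 63.08 = 974.08 J

974.08 J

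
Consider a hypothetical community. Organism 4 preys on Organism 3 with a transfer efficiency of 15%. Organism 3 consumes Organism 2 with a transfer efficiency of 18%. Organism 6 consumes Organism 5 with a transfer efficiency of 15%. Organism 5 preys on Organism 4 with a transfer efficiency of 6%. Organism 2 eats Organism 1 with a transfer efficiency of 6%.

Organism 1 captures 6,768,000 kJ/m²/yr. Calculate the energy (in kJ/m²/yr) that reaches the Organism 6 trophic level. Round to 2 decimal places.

Organism 2: 6768000 × 0.06 = 406080 kJ/m²/yr
Organism 3: 406080 × 0.18 = 73094.4 kJ/m²/yr
Organism 4: 73094.4 × 0.15 = 10964.16 kJ/m²/yr
Organism 5: 10964.16 × 0.06 = 657.8496 kJ/m²/yr
Organism 6: 657.8496 × 0.15 = 98.67744 kJ/m²/yr

98.68 kJ/m²/yr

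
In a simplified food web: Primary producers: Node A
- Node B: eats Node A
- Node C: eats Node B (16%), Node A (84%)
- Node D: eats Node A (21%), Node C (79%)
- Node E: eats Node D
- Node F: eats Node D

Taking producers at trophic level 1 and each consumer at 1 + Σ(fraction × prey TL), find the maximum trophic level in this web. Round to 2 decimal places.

3.92

Node B: 1 + 1 = 2
Node C: 1 + (0.16×2 + 0.84×1) = 2.16
Node D: 1 + (0.21×1 + 0.79×2.16) = 2.9164
Node E: 1 + 2.9164 = 3.9164
Node F: 1 + 2.9164 = 3.9164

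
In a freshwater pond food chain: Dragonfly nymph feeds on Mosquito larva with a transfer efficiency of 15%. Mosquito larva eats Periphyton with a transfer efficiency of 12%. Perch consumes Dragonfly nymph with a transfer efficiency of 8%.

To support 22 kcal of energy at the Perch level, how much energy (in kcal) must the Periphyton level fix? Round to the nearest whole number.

Cumulative transfer efficiency: 0.12 × 0.15 × 0.08 = 0.00144
Periphyton energy = 22 / 0.00144 = 15278 kcal

15278 kcal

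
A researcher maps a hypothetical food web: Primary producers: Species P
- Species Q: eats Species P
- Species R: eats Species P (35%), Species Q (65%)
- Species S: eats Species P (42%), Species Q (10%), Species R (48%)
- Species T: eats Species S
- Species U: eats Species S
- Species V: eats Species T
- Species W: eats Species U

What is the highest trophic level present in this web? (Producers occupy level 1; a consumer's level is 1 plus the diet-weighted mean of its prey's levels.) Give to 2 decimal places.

Species Q: 1 + 1 = 2
Species R: 1 + (0.35×1 + 0.65×2) = 2.65
Species S: 1 + (0.42×1 + 0.1×2 + 0.48×2.65) = 2.892
Species T: 1 + 2.892 = 3.892
Species U: 1 + 2.892 = 3.892
Species V: 1 + 3.892 = 4.892
Species W: 1 + 3.892 = 4.892

4.89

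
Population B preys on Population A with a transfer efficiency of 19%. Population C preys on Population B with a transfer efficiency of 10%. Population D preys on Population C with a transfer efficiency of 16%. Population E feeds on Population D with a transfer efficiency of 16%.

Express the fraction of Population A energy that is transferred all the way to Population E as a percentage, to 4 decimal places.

Product of link efficiencies: 0.19 × 0.1 × 0.16 × 0.16 = 0.0004864
As a percentage: 0.0004864 × 100 = 0.0486%

0.0486%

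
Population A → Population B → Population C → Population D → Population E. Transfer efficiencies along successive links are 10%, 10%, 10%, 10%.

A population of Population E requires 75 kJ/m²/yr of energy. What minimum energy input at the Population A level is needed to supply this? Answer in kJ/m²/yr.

750000 kJ/m²/yr

Cumulative transfer efficiency: 0.1 × 0.1 × 0.1 × 0.1 = 0.0001
Population A energy = 75 / 0.0001 = 750000 kJ/m²/yr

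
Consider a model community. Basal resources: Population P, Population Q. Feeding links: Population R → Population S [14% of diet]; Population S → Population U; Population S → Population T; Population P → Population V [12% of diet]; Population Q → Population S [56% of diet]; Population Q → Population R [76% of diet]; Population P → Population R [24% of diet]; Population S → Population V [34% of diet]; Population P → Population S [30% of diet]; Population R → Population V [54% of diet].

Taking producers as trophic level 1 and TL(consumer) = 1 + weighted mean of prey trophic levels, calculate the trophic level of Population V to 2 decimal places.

Population R: 1 + (0.76×1 + 0.24×1) = 2
Population S: 1 + (0.56×1 + 0.3×1 + 0.14×2) = 2.14
Population T: 1 + 2.14 = 3.14
Population U: 1 + 2.14 = 3.14
Population V: 1 + (0.54×2 + 0.34×2.14 + 0.12×1) = 2.9276

2.93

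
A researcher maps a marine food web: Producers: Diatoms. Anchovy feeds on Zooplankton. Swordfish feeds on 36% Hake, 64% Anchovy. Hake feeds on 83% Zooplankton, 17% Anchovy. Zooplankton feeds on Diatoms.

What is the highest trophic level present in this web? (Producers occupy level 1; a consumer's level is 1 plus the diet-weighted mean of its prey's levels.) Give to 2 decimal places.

4.06

Zooplankton: 1 + 1 = 2
Anchovy: 1 + 2 = 3
Hake: 1 + (0.83×2 + 0.17×3) = 3.17
Swordfish: 1 + (0.36×3.17 + 0.64×3) = 4.0612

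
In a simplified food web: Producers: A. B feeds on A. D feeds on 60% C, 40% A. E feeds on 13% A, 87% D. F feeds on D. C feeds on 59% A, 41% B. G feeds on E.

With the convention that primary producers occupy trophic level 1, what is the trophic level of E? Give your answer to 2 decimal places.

3.61

B: 1 + 1 = 2
C: 1 + (0.59×1 + 0.41×2) = 2.41
D: 1 + (0.6×2.41 + 0.4×1) = 2.846
E: 1 + (0.13×1 + 0.87×2.846) = 3.60602
F: 1 + 2.846 = 3.846
G: 1 + 3.60602 = 4.60602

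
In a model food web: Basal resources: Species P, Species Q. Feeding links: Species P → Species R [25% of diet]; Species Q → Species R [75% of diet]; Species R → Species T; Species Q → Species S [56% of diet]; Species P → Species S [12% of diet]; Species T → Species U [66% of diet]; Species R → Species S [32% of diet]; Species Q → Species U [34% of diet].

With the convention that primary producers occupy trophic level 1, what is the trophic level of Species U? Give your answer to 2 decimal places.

Species R: 1 + (0.75×1 + 0.25×1) = 2
Species S: 1 + (0.32×2 + 0.12×1 + 0.56×1) = 2.32
Species T: 1 + 2 = 3
Species U: 1 + (0.66×3 + 0.34×1) = 3.32

3.32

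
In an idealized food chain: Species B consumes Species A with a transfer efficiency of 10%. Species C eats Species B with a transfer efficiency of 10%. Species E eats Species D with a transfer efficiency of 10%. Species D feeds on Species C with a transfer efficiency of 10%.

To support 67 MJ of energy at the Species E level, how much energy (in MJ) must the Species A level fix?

670000 MJ

Cumulative transfer efficiency: 0.1 × 0.1 × 0.1 × 0.1 = 0.0001
Species A energy = 67 / 0.0001 = 670000 MJ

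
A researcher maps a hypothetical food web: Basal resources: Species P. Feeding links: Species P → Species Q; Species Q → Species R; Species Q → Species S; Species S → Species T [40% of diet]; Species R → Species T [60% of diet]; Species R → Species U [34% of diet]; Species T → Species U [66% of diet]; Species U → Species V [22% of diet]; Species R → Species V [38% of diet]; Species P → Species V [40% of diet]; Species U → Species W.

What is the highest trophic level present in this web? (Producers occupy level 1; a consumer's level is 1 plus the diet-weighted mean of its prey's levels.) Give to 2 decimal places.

Species Q: 1 + 1 = 2
Species R: 1 + 2 = 3
Species S: 1 + 2 = 3
Species T: 1 + (0.4×3 + 0.6×3) = 4
Species U: 1 + (0.34×3 + 0.66×4) = 4.66
Species V: 1 + (0.22×4.66 + 0.38×3 + 0.4×1) = 3.5652
Species W: 1 + 4.66 = 5.66

5.66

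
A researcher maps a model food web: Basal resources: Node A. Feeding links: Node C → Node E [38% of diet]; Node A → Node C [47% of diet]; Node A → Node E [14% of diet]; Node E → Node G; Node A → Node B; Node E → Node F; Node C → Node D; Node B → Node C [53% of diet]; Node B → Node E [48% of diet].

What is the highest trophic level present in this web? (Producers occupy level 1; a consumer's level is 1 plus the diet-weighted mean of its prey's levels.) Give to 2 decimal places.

4.06

Node B: 1 + 1 = 2
Node C: 1 + (0.53×2 + 0.47×1) = 2.53
Node D: 1 + 2.53 = 3.53
Node E: 1 + (0.38×2.53 + 0.48×2 + 0.14×1) = 3.0614
Node F: 1 + 3.0614 = 4.0614
Node G: 1 + 3.0614 = 4.0614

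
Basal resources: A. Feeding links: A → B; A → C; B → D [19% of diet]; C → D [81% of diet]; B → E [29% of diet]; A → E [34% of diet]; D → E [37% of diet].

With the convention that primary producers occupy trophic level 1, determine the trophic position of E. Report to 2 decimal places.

B: 1 + 1 = 2
C: 1 + 1 = 2
D: 1 + (0.19×2 + 0.81×2) = 3
E: 1 + (0.29×2 + 0.34×1 + 0.37×3) = 3.03

3.03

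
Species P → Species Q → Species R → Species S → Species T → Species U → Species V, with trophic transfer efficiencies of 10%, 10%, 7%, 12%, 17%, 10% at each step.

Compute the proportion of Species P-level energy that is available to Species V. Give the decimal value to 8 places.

Product of link efficiencies: 0.1 × 0.1 × 0.07 × 0.12 × 0.17 × 0.1 = 0.000001428

0.00000143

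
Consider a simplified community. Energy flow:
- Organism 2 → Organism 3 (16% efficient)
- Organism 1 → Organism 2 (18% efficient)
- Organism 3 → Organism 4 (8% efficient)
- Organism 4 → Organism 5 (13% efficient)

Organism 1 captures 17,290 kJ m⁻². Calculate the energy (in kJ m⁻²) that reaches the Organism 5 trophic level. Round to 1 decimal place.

Organism 2: 17290 × 0.18 = 3112.2 kJ m⁻²
Organism 3: 3112.2 × 0.16 = 497.952 kJ m⁻²
Organism 4: 497.952 × 0.08 = 39.83616 kJ m⁻²
Organism 5: 39.83616 × 0.13 = 5.1787008 kJ m⁻²

5.2 kJ m⁻²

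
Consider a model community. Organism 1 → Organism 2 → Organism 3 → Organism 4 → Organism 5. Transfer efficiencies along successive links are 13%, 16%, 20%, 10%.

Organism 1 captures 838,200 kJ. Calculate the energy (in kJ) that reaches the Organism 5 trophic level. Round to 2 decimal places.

Organism 2: 838200 × 0.13 = 108966 kJ
Organism 3: 108966 × 0.16 = 17434.56 kJ
Organism 4: 17434.56 × 0.2 = 3486.912 kJ
Organism 5: 3486.912 × 0.1 = 348.6912 kJ

348.69 kJ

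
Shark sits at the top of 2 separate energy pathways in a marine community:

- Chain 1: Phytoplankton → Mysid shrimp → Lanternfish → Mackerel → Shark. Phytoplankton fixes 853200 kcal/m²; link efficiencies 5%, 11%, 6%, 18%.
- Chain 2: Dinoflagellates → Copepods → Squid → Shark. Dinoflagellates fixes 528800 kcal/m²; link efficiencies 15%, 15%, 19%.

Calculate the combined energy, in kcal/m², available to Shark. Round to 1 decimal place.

2311.3 kcal/m²

Chain 1: 853200 × 0.05 × 0.11 × 0.06 × 0.18 = 50.68008 kcal/m²
Chain 2: 528800 × 0.15 × 0.15 × 0.19 = 2260.62 kcal/m²
Total at Shark: 50.68008 + 2260.62 = 2311.30008 kcal/m²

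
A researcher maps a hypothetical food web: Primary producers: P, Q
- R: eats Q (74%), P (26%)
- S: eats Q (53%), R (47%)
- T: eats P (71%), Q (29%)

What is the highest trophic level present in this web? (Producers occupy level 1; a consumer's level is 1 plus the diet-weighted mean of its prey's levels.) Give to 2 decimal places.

2.47

R: 1 + (0.74×1 + 0.26×1) = 2
S: 1 + (0.53×1 + 0.47×2) = 2.47
T: 1 + (0.71×1 + 0.29×1) = 2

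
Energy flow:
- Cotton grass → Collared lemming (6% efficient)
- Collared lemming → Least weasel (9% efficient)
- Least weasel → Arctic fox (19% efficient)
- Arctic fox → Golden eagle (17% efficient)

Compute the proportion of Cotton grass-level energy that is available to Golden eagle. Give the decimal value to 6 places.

Product of link efficiencies: 0.06 × 0.09 × 0.19 × 0.17 = 0.00017442

0.000174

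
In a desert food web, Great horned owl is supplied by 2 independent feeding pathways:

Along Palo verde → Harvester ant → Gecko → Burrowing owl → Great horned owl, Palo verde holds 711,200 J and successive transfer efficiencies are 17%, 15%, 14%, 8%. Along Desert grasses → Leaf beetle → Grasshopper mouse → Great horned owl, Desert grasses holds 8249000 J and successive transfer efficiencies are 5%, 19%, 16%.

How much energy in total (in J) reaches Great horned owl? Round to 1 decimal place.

Via Palo verde: 711200 × 0.17 × 0.15 × 0.14 × 0.08 = 203.11872 J
Via Desert grasses: 8249000 × 0.05 × 0.19 × 0.16 = 12538.48 J
Total at Great horned owl: 203.11872 + 12538.48 = 12741.59872 J

12741.6 J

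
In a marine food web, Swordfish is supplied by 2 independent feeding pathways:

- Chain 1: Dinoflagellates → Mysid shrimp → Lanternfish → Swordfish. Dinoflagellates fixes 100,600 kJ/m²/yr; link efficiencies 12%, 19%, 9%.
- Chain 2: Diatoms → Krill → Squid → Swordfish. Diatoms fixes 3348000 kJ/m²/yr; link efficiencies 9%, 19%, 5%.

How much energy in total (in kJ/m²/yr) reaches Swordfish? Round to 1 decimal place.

Chain 1: 100600 × 0.12 × 0.19 × 0.09 = 206.4312 kJ/m²/yr
Chain 2: 3348000 × 0.09 × 0.19 × 0.05 = 2862.54 kJ/m²/yr
Total at Swordfish: 206.4312 + 2862.54 = 3068.9712 kJ/m²/yr

3069.0 kJ/m²/yr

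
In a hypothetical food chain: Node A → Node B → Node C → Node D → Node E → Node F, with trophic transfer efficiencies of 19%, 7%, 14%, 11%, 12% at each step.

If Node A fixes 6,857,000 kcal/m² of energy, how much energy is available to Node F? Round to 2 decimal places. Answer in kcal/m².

168.53 kcal/m²

Node B: 6857000 × 0.19 = 1302830 kcal/m²
Node C: 1302830 × 0.07 = 91198.1 kcal/m²
Node D: 91198.1 × 0.14 = 12767.734 kcal/m²
Node E: 12767.734 × 0.11 = 1404.45074 kcal/m²
Node F: 1404.45074 × 0.12 = 168.5340888 kcal/m²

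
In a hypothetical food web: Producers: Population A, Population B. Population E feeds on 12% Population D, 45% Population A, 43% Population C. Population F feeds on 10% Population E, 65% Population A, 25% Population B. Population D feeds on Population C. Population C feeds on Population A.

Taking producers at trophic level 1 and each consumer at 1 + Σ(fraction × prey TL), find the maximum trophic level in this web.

Population C: 1 + 1 = 2
Population D: 1 + 2 = 3
Population E: 1 + (0.12×3 + 0.45×1 + 0.43×2) = 2.67
Population F: 1 + (0.1×2.67 + 0.65×1 + 0.25×1) = 2.167

3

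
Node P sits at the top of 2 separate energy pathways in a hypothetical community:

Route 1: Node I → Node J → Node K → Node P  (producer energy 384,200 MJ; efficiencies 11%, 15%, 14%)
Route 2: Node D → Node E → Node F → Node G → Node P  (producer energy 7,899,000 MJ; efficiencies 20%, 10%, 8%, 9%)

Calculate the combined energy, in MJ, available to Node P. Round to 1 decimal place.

2025.0 MJ

Route 1: 384200 × 0.11 × 0.15 × 0.14 = 887.502 MJ
Route 2: 7899000 × 0.2 × 0.1 × 0.08 × 0.09 = 1137.456 MJ
Total at Node P: 887.502 + 1137.456 = 2024.958 MJ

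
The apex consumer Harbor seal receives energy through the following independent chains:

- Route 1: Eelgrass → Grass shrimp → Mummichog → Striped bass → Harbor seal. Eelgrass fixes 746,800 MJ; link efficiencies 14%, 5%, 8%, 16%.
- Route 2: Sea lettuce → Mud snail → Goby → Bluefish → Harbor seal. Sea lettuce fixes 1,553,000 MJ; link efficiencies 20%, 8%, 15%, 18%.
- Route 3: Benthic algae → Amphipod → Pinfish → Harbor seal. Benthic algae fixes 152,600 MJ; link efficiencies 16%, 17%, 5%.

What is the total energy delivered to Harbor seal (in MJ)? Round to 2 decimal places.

Route 1: 746800 × 0.14 × 0.05 × 0.08 × 0.16 = 66.91328 MJ
Route 2: 1553000 × 0.2 × 0.08 × 0.15 × 0.18 = 670.896 MJ
Route 3: 152600 × 0.16 × 0.17 × 0.05 = 207.536 MJ
Total at Harbor seal: 66.91328 + 670.896 + 207.536 = 945.34528 MJ

945.35 MJ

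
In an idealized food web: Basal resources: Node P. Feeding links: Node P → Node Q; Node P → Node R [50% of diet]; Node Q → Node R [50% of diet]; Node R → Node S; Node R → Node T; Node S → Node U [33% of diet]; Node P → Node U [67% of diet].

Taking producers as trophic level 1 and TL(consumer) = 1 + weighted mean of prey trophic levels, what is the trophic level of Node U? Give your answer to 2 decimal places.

Node Q: 1 + 1 = 2
Node R: 1 + (0.5×1 + 0.5×2) = 2.5
Node S: 1 + 2.5 = 3.5
Node T: 1 + 2.5 = 3.5
Node U: 1 + (0.33×3.5 + 0.67×1) = 2.825

2.83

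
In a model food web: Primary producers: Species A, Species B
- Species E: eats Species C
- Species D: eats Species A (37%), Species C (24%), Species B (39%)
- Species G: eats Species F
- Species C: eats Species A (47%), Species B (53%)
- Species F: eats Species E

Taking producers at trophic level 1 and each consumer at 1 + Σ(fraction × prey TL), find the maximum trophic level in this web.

Species C: 1 + (0.47×1 + 0.53×1) = 2
Species D: 1 + (0.37×1 + 0.24×2 + 0.39×1) = 2.24
Species E: 1 + 2 = 3
Species F: 1 + 3 = 4
Species G: 1 + 4 = 5

5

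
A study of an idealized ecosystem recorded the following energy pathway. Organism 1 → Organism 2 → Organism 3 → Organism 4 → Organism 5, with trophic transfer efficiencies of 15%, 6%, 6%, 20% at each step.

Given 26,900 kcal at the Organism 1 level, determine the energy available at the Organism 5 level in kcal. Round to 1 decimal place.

2.9 kcal

Organism 2: 26900 × 0.15 = 4035 kcal
Organism 3: 4035 × 0.06 = 242.1 kcal
Organism 4: 242.1 × 0.06 = 14.526 kcal
Organism 5: 14.526 × 0.2 = 2.9052 kcal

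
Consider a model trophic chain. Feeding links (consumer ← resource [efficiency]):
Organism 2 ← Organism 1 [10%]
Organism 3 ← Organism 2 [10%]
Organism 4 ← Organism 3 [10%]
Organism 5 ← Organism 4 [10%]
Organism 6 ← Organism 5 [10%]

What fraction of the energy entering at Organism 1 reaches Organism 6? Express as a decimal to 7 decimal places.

Product of link efficiencies: 0.1 × 0.1 × 0.1 × 0.1 × 0.1 = 0.00001

0.0000100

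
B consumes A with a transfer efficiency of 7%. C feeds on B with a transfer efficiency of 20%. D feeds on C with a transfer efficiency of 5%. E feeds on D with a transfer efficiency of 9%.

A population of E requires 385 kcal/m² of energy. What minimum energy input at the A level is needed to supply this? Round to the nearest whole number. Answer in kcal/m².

Cumulative transfer efficiency: 0.07 × 0.2 × 0.05 × 0.09 = 0.000063
A energy = 385 / 0.000063 = 6111111 kcal/m²

6111111 kcal/m²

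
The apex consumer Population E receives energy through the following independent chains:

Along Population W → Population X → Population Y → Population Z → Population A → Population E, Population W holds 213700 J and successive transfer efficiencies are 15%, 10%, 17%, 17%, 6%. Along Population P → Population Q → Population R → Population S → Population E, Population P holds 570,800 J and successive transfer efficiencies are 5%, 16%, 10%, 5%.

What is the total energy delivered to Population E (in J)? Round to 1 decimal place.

28.4 J

Via Population W: 213700 × 0.15 × 0.1 × 0.17 × 0.17 × 0.06 = 5.558337 J
Via Population P: 570800 × 0.05 × 0.16 × 0.1 × 0.05 = 22.832 J
Total at Population E: 5.558337 + 22.832 = 28.390337 J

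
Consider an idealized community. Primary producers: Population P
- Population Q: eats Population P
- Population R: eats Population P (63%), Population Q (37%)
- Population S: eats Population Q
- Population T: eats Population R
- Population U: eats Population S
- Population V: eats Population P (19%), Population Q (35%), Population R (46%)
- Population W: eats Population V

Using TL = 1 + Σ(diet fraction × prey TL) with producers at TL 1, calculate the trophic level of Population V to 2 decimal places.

2.98

Population Q: 1 + 1 = 2
Population R: 1 + (0.63×1 + 0.37×2) = 2.37
Population S: 1 + 2 = 3
Population T: 1 + 2.37 = 3.37
Population U: 1 + 3 = 4
Population V: 1 + (0.19×1 + 0.35×2 + 0.46×2.37) = 2.9802
Population W: 1 + 2.9802 = 3.9802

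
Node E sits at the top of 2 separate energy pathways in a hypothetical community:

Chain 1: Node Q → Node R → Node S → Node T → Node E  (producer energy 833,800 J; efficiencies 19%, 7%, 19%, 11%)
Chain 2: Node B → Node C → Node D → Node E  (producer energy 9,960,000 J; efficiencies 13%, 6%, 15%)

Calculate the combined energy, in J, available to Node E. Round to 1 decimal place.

Chain 1: 833800 × 0.19 × 0.07 × 0.19 × 0.11 = 231.771386 J
Chain 2: 9960000 × 0.13 × 0.06 × 0.15 = 11653.2 J
Total at Node E: 231.771386 + 11653.2 = 11884.971386 J

11885.0 J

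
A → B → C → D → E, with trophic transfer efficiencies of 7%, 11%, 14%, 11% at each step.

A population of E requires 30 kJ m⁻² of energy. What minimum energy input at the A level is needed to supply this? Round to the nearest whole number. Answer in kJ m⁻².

252994 kJ m⁻²

Cumulative transfer efficiency: 0.07 × 0.11 × 0.14 × 0.11 = 0.00011858
A energy = 30 / 0.00011858 = 252994 kJ m⁻²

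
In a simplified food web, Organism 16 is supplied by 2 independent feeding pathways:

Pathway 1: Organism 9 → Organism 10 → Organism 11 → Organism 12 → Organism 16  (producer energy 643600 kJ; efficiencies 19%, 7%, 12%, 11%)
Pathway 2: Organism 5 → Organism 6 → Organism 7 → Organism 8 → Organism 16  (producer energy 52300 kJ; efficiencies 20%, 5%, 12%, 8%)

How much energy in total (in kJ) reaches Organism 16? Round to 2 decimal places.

118.01 kJ

Pathway 1: 643600 × 0.19 × 0.07 × 0.12 × 0.11 = 112.990416 kJ
Pathway 2: 52300 × 0.2 × 0.05 × 0.12 × 0.08 = 5.0208 kJ
Total at Organism 16: 112.990416 + 5.0208 = 118.011216 kJ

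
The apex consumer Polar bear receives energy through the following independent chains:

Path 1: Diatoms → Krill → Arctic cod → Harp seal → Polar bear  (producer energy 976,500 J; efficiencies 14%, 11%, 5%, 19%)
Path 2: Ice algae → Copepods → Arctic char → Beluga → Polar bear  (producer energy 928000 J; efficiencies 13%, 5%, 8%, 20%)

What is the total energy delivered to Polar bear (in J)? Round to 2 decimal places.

Path 1: 976500 × 0.14 × 0.11 × 0.05 × 0.19 = 142.86195 J
Path 2: 928000 × 0.13 × 0.05 × 0.08 × 0.2 = 96.512 J
Total at Polar bear: 142.86195 + 96.512 = 239.37395 J

239.37 J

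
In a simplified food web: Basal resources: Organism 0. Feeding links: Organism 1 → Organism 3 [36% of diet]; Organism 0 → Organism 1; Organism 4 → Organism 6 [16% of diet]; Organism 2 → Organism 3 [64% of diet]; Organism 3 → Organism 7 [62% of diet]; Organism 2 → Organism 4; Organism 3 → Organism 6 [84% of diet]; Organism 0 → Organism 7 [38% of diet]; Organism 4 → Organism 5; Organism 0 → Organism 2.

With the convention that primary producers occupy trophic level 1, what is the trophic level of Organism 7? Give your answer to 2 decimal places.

3.24

Organism 1: 1 + 1 = 2
Organism 2: 1 + 1 = 2
Organism 3: 1 + (0.36×2 + 0.64×2) = 3
Organism 4: 1 + 2 = 3
Organism 5: 1 + 3 = 4
Organism 6: 1 + (0.16×3 + 0.84×3) = 4
Organism 7: 1 + (0.62×3 + 0.38×1) = 3.24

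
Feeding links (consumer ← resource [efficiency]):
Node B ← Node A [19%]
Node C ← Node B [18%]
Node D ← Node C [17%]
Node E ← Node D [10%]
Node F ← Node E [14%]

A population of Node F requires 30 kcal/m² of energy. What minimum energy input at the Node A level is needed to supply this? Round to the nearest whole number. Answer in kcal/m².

Cumulative transfer efficiency: 0.19 × 0.18 × 0.17 × 0.1 × 0.14 = 0.000081396
Node A energy = 30 / 0.000081396 = 368568 kcal/m²

368568 kcal/m²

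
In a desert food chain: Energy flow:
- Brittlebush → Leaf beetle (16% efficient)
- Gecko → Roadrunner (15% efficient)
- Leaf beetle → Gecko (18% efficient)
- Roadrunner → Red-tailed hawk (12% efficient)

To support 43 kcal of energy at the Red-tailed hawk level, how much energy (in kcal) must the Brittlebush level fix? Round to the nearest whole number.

Cumulative transfer efficiency: 0.16 × 0.18 × 0.15 × 0.12 = 0.0005184
Brittlebush energy = 43 / 0.0005184 = 82948 kcal

82948 kcal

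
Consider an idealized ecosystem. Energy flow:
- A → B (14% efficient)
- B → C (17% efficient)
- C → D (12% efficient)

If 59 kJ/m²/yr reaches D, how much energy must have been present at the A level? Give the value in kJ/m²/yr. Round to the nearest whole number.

Cumulative transfer efficiency: 0.14 × 0.17 × 0.12 = 0.002856
A energy = 59 / 0.002856 = 20658 kJ/m²/yr

20658 kJ/m²/yr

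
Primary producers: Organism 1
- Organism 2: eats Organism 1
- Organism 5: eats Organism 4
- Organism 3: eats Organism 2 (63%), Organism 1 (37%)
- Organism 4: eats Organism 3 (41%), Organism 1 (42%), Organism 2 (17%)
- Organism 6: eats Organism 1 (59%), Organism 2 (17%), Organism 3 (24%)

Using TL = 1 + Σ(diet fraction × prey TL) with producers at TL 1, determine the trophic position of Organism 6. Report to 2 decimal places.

2.56

Organism 2: 1 + 1 = 2
Organism 3: 1 + (0.63×2 + 0.37×1) = 2.63
Organism 4: 1 + (0.41×2.63 + 0.42×1 + 0.17×2) = 2.8383
Organism 5: 1 + 2.8383 = 3.8383
Organism 6: 1 + (0.59×1 + 0.17×2 + 0.24×2.63) = 2.5612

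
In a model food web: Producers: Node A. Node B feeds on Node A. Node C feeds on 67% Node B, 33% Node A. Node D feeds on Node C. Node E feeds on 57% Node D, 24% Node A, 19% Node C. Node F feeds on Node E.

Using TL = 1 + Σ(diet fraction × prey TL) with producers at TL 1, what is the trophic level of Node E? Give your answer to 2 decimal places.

3.84

Node B: 1 + 1 = 2
Node C: 1 + (0.67×2 + 0.33×1) = 2.67
Node D: 1 + 2.67 = 3.67
Node E: 1 + (0.57×3.67 + 0.24×1 + 0.19×2.67) = 3.8392
Node F: 1 + 3.8392 = 4.8392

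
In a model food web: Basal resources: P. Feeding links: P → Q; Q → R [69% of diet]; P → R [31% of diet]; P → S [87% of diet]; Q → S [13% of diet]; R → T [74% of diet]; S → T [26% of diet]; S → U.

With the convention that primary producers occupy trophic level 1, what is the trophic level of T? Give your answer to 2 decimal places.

3.54

Q: 1 + 1 = 2
R: 1 + (0.69×2 + 0.31×1) = 2.69
S: 1 + (0.87×1 + 0.13×2) = 2.13
T: 1 + (0.74×2.69 + 0.26×2.13) = 3.5444
U: 1 + 2.13 = 3.13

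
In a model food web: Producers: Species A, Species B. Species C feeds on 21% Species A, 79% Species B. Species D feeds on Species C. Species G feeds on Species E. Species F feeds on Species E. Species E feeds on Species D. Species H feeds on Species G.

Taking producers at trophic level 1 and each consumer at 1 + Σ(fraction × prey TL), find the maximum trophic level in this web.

Species C: 1 + (0.21×1 + 0.79×1) = 2
Species D: 1 + 2 = 3
Species E: 1 + 3 = 4
Species F: 1 + 4 = 5
Species G: 1 + 4 = 5
Species H: 1 + 5 = 6

6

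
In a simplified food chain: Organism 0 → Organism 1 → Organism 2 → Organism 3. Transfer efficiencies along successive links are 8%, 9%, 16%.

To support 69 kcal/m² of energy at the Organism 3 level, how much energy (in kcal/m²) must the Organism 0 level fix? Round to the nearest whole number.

59896 kcal/m²

Cumulative transfer efficiency: 0.08 × 0.09 × 0.16 = 0.001152
Organism 0 energy = 69 / 0.001152 = 59896 kcal/m²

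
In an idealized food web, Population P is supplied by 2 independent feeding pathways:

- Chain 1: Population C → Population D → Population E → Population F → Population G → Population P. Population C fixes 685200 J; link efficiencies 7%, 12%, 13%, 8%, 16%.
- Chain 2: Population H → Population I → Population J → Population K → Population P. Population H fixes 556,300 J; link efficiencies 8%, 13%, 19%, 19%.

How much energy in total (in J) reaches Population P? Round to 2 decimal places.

Chain 1: 685200 × 0.07 × 0.12 × 0.13 × 0.08 × 0.16 = 9.57745152 J
Chain 2: 556300 × 0.08 × 0.13 × 0.19 × 0.19 = 208.857272 J
Total at Population P: 9.57745152 + 208.857272 = 218.43472352 J

218.43 J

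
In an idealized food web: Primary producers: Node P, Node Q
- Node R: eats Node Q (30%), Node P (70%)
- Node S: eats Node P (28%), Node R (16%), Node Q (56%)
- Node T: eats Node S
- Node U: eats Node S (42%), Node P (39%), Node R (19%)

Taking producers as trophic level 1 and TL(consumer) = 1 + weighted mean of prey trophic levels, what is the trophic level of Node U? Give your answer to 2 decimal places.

2.68

Node R: 1 + (0.3×1 + 0.7×1) = 2
Node S: 1 + (0.28×1 + 0.16×2 + 0.56×1) = 2.16
Node T: 1 + 2.16 = 3.16
Node U: 1 + (0.42×2.16 + 0.39×1 + 0.19×2) = 2.6772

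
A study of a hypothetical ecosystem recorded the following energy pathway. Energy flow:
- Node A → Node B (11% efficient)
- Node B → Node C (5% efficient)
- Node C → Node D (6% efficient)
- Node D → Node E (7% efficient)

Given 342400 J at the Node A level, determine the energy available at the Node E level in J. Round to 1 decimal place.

7.9 J

Node B: 342400 × 0.11 = 37664 J
Node C: 37664 × 0.05 = 1883.2 J
Node D: 1883.2 × 0.06 = 112.992 J
Node E: 112.992 × 0.07 = 7.90944 J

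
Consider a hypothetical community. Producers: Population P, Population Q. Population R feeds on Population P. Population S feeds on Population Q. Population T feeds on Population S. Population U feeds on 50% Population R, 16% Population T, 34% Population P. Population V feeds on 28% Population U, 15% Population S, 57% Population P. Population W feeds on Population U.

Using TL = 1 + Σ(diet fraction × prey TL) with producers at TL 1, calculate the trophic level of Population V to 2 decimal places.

2.66

Population R: 1 + 1 = 2
Population S: 1 + 1 = 2
Population T: 1 + 2 = 3
Population U: 1 + (0.5×2 + 0.16×3 + 0.34×1) = 2.82
Population V: 1 + (0.28×2.82 + 0.15×2 + 0.57×1) = 2.6596
Population W: 1 + 2.82 = 3.82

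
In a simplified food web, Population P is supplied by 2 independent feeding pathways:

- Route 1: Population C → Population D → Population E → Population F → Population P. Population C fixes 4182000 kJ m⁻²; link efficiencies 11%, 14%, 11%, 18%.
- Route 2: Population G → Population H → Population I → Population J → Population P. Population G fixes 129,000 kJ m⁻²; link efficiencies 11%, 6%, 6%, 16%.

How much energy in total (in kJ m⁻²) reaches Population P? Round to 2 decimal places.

1283.35 kJ m⁻²

Route 1: 4182000 × 0.11 × 0.14 × 0.11 × 0.18 = 1275.17544 kJ m⁻²
Route 2: 129000 × 0.11 × 0.06 × 0.06 × 0.16 = 8.17344 kJ m⁻²
Total at Population P: 1275.17544 + 8.17344 = 1283.34888 kJ m⁻²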